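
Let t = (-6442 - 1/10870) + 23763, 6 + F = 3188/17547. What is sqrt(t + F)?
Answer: sqrt(629929418426570318070)/190735890 ≈ 131.59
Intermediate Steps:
F = -102094/17547 (F = -6 + 3188/17547 = -102094/17547 ≈ -5.8183)
t = 188279269/10870 (t = (-6442 - 1*1/10870) + 23763 = (-6442 - 1/10870) + 23763 = -70024541/10870 + 23763 = 188279269/10870 ≈ 17321.)
sqrt(t + F) = sqrt(188279269/10870 - 102094/17547) = sqrt(3302626571363/190735890) = sqrt(629929418426570318070)/190735890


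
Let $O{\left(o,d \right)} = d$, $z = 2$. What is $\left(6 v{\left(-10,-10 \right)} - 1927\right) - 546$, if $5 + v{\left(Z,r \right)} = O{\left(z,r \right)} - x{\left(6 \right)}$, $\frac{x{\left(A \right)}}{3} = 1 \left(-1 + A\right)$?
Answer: $-2653$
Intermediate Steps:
$x{\left(A \right)} = -3 + 3 A$ ($x{\left(A \right)} = 3 \cdot 1 \left(-1 + A\right) = 3 \left(-1 + A\right) = -3 + 3 A$)
$v{\left(Z,r \right)} = -20 + r$ ($v{\left(Z,r \right)} = -5 - \left(-3 + 18 - r\right) = -5 + \left(r - \left(-3 + 18\right)\right) = -5 + \left(r - 15\right) = -5 + \left(-15 + r\right) = -20 + r$)
$\left(6 v{\left(-10,-10 \right)} - 1927\right) - 546 = \left(6 \left(-20 - 10\right) - 1927\right) - 546 = \left(6 \left(-30\right) - 1927\right) - 546 = \left(-180 - 1927\right) - 546 = -2107 - 546 = -2653$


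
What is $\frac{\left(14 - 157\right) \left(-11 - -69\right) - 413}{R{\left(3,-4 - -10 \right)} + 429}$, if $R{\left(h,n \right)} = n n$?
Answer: $- \frac{8707}{465} \approx -18.725$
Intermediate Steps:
$R{\left(h,n \right)} = n^{2}$
$\frac{\left(14 - 157\right) \left(-11 - -69\right) - 413}{R{\left(3,-4 - -10 \right)} + 429} = \frac{\left(14 - 157\right) \left(-11 - -69\right) - 413}{\left(-4 - -10\right)^{2} + 429} = \frac{- 143 \left(-11 + \left(-4 + 73\right)\right) - 413}{\left(-4 + 10\right)^{2} + 429} = \frac{- 143 \left(-11 + 69\right) - 413}{6^{2} + 429} = \frac{\left(-143\right) 58 - 413}{36 + 429} = \frac{-8294 - 413}{465} = \left(-8707\right) \frac{1}{465} = - \frac{8707}{465}$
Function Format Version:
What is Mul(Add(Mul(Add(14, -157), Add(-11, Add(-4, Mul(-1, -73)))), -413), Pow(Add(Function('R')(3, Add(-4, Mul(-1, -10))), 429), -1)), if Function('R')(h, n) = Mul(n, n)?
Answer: Rational(-8707, 465) ≈ -18.725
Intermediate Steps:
Function('R')(h, n) = Pow(n, 2)
Mul(Add(Mul(Add(14, -157), Add(-11, Add(-4, Mul(-1, -73)))), -413), Pow(Add(Function('R')(3, Add(-4, Mul(-1, -10))), 429), -1)) = Mul(Add(Mul(Add(14, -157), Add(-11, Add(-4, Mul(-1, -73)))), -413), Pow(Add(Pow(Add(-4, Mul(-1, -10)), 2), 429), -1)) = Mul(Add(Mul(-143, Add(-11, Add(-4, 73))), -413), Pow(Add(Pow(Add(-4, 10), 2), 429), -1)) = Mul(Add(Mul(-143, Add(-11, 69)), -413), Pow(Add(Pow(6, 2), 429), -1)) = Mul(Add(Mul(-143, 58), -413), Pow(Add(36, 429), -1)) = Mul(Add(-8294, -413), Pow(465, -1)) = Mul(-8707, Rational(1, 465)) = Rational(-8707, 465)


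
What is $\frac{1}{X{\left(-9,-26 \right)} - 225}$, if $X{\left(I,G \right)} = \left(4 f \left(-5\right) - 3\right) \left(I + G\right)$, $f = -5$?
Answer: $- \frac{1}{3620} \approx -0.00027624$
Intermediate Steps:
$X{\left(I,G \right)} = 97 G + 97 I$ ($X{\left(I,G \right)} = \left(4 \left(-5\right) \left(-5\right) - 3\right) \left(I + G\right) = \left(\left(-20\right) \left(-5\right) - 3\right) \left(G + I\right) = \left(100 - 3\right) \left(G + I\right) = 97 \left(G + I\right) = 97 G + 97 I$)
$\frac{1}{X{\left(-9,-26 \right)} - 225} = \frac{1}{\left(97 \left(-26\right) + 97 \left(-9\right)\right) - 225} = \frac{1}{\left(-2522 - 873\right) - 225} = \frac{1}{-3395 - 225} = \frac{1}{-3620} = - \frac{1}{3620}$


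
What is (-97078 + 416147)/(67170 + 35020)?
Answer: 319069/102190 ≈ 3.1223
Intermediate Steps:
(-97078 + 416147)/(67170 + 35020) = 319069/102190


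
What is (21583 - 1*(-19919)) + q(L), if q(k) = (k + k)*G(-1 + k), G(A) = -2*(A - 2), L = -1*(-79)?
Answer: 17486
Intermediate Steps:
L = 79
G(A) = 4 - 2*A (G(A) = -2*(-2 + A) = 4 - 2*A)
q(k) = 2*k*(6 - 2*k) (q(k) = (k + k)*(4 - 2*(-1 + k)) = (2*k)*(4 + (2 - 2*k)) = (2*k)*(6 - 2*k) = 2*k*(6 - 2*k))
(21583 - 1*(-19919)) + q(L) = (21583 - 1*(-19919)) + 4*79*(3 - 1*79) = (21583 + 19919) + 4*79*(3 - 79) = 41502 + 4*79*(-76) = 41502 - 24016 = 17486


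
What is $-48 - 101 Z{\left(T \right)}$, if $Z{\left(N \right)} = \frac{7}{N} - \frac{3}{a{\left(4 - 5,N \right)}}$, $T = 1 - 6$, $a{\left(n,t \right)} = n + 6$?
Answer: $154$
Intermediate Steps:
$a{\left(n,t \right)} = 6 + n$
$T = -5$
$Z{\left(N \right)} = - \frac{3}{5} + \frac{7}{N}$ ($Z{\left(N \right)} = \frac{7}{N} - \frac{3}{6 + \left(4 - 5\right)} = \frac{7}{N} - \frac{3}{6 - 1} = \frac{7}{N} - \frac{3}{5} = - \frac{3}{5} + \frac{7}{N}$)
$-48 - 101 Z{\left(T \right)} = -48 - 101 \left(- \frac{3}{5} + \frac{7}{-5}\right) = -48 - 101 \left(- \frac{3}{5} + 7 \left(- \frac{1}{5}\right)\right) = -48 - 101 \left(- \frac{3}{5} - \frac{7}{5}\right) = -48 - -202 = -48 + 202 = 154$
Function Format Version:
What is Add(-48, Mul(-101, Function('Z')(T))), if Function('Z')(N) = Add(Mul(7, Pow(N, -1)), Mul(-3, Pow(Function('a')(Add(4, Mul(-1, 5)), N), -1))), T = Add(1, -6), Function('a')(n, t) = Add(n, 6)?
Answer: 154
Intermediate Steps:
Function('a')(n, t) = Add(6, n)
T = -5
Function('Z')(N) = Add(Rational(-3, 5), Mul(7, Pow(N, -1))) (Function('Z')(N) = Add(Mul(7, Pow(N, -1)), Mul(-3, Pow(Add(6, Add(4, Mul(-1, 5))), -1))) = Add(Mul(7, Pow(N, -1)), Mul(-3, Pow(Add(6, Add(4, -5)), -1))) = Add(Mul(7, Pow(N, -1)), Mul(-3, Pow(Add(6, -1), -1))) = Add(Mul(7, Pow(N, -1)), Mul(-3, Pow(5, -1))) = Add(Mul(7, Pow(N, -1)), Mul(-3, Rational(1, 5))) = Add(Mul(7, Pow(N, -1)), Rational(-3, 5)) = Add(Rational(-3, 5), Mul(7, Pow(N, -1))))
Add(-48, Mul(-101, Function('Z')(T))) = Add(-48, Mul(-101, Add(Rational(-3, 5), Mul(7, Pow(-5, -1))))) = Add(-48, Mul(-101, Add(Rational(-3, 5), Mul(7, Rational(-1, 5))))) = Add(-48, Mul(-101, Add(Rational(-3, 5), Rational(-7, 5)))) = Add(-48, Mul(-101, -2)) = Add(-48, 202) = 154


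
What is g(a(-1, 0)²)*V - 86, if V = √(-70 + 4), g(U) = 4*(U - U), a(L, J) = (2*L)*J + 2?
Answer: -86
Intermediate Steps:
a(L, J) = 2 + 2*J*L (a(L, J) = 2*J*L + 2 = 2 + 2*J*L)
g(U) = 0 (g(U) = 4*0 = 0)
V = I*√66 (V = √(-66) = I*√66 ≈ 8.124*I)
g(a(-1, 0)²)*V - 86 = 0*(I*√66) - 86 = 0 - 86 = -86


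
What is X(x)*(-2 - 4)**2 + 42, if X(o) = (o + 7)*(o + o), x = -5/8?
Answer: -1959/8 ≈ -244.88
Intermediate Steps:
x = -5/8 (x = -5*1/8 = -5/8 ≈ -0.62500)
X(o) = 2*o*(7 + o) (X(o) = (7 + o)*(2*o) = 2*o*(7 + o))
X(x)*(-2 - 4)**2 + 42 = (2*(-5/8)*(7 - 5/8))*(-2 - 4)**2 + 42 = (2*(-5/8)*(51/8))*(-6)**2 + 42 = -255/32*36 + 42 = -2295/8 + 42 = -1959/8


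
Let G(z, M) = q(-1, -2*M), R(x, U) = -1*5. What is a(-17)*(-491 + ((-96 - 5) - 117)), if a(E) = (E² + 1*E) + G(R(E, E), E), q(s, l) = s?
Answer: -192139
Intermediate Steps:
R(x, U) = -5
G(z, M) = -1
a(E) = -1 + E + E² (a(E) = (E² + 1*E) - 1 = (E² + E) - 1 = (E + E²) - 1 = -1 + E + E²)
a(-17)*(-491 + ((-96 - 5) - 117)) = (-1 - 17 + (-17)²)*(-491 + ((-96 - 5) - 117)) = (-1 - 17 + 289)*(-491 + (-101 - 117)) = 271*(-491 - 218) = 271*(-709) = -192139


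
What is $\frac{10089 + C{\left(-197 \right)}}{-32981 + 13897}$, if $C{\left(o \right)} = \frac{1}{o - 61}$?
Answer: $- \frac{2602961}{4923672} \approx -0.52866$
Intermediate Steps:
$C{\left(o \right)} = \frac{1}{-61 + o}$
$\frac{10089 + C{\left(-197 \right)}}{-32981 + 13897} = \frac{10089 + \frac{1}{-61 - 197}}{-32981 + 13897} = \frac{10089 + \frac{1}{-258}}{-19084} = \left(10089 - \frac{1}{258}\right) \left(- \frac{1}{19084}\right) = \frac{2602961}{258} \left(- \frac{1}{19084}\right) = - \frac{2602961}{4923672}$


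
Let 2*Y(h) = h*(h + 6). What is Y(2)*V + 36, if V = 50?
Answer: 436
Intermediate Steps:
Y(h) = h*(6 + h)/2 (Y(h) = (h*(h + 6))/2 = (h*(6 + h))/2 = h*(6 + h)/2)
Y(2)*V + 36 = ((½)*2*(6 + 2))*50 + 36 = ((½)*2*8)*50 + 36 = 8*50 + 36 = 400 + 36 = 436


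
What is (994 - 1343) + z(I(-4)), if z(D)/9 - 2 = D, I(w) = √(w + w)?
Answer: -331 + 18*I*√2 ≈ -331.0 + 25.456*I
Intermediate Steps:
I(w) = √2*√w (I(w) = √(2*w) = √2*√w)
z(D) = 18 + 9*D
(994 - 1343) + z(I(-4)) = (994 - 1343) + (18 + 9*(√2*√(-4))) = -349 + (18 + 9*(√2*(2*I))) = -349 + (18 + 9*(2*I*√2)) = -349 + (18 + 18*I*√2) = -331 + 18*I*√2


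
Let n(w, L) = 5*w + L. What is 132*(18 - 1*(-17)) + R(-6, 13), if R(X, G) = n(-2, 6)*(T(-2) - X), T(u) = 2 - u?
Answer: 4580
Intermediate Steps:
n(w, L) = L + 5*w
R(X, G) = -16 + 4*X (R(X, G) = (6 + 5*(-2))*((2 - 1*(-2)) - X) = (6 - 10)*((2 + 2) - X) = -4*(4 - X) = -16 + 4*X)
132*(18 - 1*(-17)) + R(-6, 13) = 132*(18 - 1*(-17)) + (-16 + 4*(-6)) = 132*(18 + 17) + (-16 - 24) = 132*35 - 40 = 4620 - 40 = 4580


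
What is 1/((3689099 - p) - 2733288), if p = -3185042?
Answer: 1/4140853 ≈ 2.4150e-7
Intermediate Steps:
1/((3689099 - p) - 2733288) = 1/((3689099 - 1*(-3185042)) - 2733288) = 1/((3689099 + 3185042) - 2733288) = 1/(6874141 - 2733288) = 1/4140853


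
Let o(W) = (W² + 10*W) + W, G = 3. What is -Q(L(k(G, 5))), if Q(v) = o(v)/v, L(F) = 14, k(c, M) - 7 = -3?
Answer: -25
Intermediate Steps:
k(c, M) = 4 (k(c, M) = 7 - 3 = 4)
o(W) = W² + 11*W
Q(v) = 11 + v (Q(v) = (v*(11 + v))/v = 11 + v)
-Q(L(k(G, 5))) = -(11 + 14) = -1*25 = -25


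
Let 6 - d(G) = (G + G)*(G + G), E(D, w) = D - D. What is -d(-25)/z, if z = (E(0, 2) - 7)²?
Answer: 2494/49 ≈ 50.898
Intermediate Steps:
E(D, w) = 0
d(G) = 6 - 4*G² (d(G) = 6 - (G + G)*(G + G) = 6 - 2*G*2*G = 6 - 4*G²)
z = 49 (z = (0 - 7)² = (-7)² = 49)
-d(-25)/z = -(6 - 4*(-25)²)/49 = -(6 - 4*625)/49 = -(6 - 2500)/49 = -(-2494)/49 = -1*(-2494/49) = 2494/49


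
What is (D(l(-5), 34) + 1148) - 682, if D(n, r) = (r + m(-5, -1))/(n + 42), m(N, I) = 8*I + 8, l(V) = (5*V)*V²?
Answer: 271644/583 ≈ 465.94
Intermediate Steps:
l(V) = 5*V³
m(N, I) = 8 + 8*I
D(n, r) = r/(42 + n) (D(n, r) = (r + (8 + 8*(-1)))/(n + 42) = (r + (8 - 8))/(42 + n) = (r + 0)/(42 + n) = r/(42 + n))
(D(l(-5), 34) + 1148) - 682 = (34/(42 + 5*(-5)³) + 1148) - 682 = (34/(42 + 5*(-125)) + 1148) - 682 = (34/(42 - 625) + 1148) - 682 = (34/(-583) + 1148) - 682 = (34*(-1/583) + 1148) - 682 = (-34/583 + 1148) - 682 = 669250/583 - 682 = 271644/583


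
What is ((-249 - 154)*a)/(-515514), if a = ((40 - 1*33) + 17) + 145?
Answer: 68107/515514 ≈ 0.13211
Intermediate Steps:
a = 169 (a = ((40 - 33) + 17) + 145 = (7 + 17) + 145 = 24 + 145 = 169)
((-249 - 154)*a)/(-515514) = ((-249 - 154)*169)/(-515514) = -403*169*(-1/515514) = -68107*(-1/515514) = 68107/515514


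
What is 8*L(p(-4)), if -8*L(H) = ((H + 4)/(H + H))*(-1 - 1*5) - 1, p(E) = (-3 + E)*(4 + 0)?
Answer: 25/7 ≈ 3.5714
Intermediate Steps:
p(E) = -12 + 4*E (p(E) = (-3 + E)*4 = -12 + 4*E)
L(H) = 1/8 + 3*(4 + H)/(8*H) (L(H) = -(((H + 4)/(H + H))*(-1 - 1*5) - 1)/8 = -(((4 + H)/((2*H)))*(-1 - 5) - 1)/8 = -(((4 + H)*(1/(2*H)))*(-6) - 1)/8 = -(((4 + H)/(2*H))*(-6) - 1)/8 = -(-3*(4 + H)/H - 1)/8 = -(-1 - 3*(4 + H)/H)/8 = 1/8 + 3*(4 + H)/(8*H))
8*L(p(-4)) = 8*((3 + (-12 + 4*(-4)))/(2*(-12 + 4*(-4)))) = 8*((3 + (-12 - 16))/(2*(-12 - 16))) = 8*((1/2)*(3 - 28)/(-28)) = 8*((1/2)*(-1/28)*(-25)) = 8*(25/56) = 25/7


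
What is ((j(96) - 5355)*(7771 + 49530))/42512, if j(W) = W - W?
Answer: -306846855/42512 ≈ -7217.9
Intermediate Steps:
j(W) = 0
((j(96) - 5355)*(7771 + 49530))/42512 = ((0 - 5355)*(7771 + 49530))/42512 = -5355*57301*(1/42512) = -306846855*1/42512 = -306846855/42512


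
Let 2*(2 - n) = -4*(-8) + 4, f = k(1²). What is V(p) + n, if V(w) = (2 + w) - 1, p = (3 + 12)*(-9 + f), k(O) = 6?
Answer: -60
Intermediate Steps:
f = 6
p = -45 (p = (3 + 12)*(-9 + 6) = 15*(-3) = -45)
V(w) = 1 + w
n = -16 (n = 2 - (-4*(-8) + 4)/2 = 2 - (32 + 4)/2 = 2 - ½*36 = 2 - 18 = -16)
V(p) + n = (1 - 45) - 16 = -44 - 16 = -60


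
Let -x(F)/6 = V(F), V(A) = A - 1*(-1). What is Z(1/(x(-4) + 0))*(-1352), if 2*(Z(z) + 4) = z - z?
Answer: 5408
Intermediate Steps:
V(A) = 1 + A (V(A) = A + 1 = 1 + A)
x(F) = -6 - 6*F (x(F) = -6*(1 + F) = -6 - 6*F)
Z(z) = -4 (Z(z) = -4 + (z - z)/2 = -4 + (½)*0 = -4 + 0 = -4)
Z(1/(x(-4) + 0))*(-1352) = -4*(-1352) = 5408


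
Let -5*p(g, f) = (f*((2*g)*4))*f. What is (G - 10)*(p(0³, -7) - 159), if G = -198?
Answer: 33072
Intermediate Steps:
p(g, f) = -8*g*f²/5 (p(g, f) = -f*((2*g)*4)*f/5 = -f*(8*g)*f/5 = -8*f*g*f/5 = -8*g*f²/5)
(G - 10)*(p(0³, -7) - 159) = (-198 - 10)*(-8/5*0³*(-7)² - 159) = -208*(-8/5*0*49 - 159) = -208*(0 - 159) = -208*(-159) = 33072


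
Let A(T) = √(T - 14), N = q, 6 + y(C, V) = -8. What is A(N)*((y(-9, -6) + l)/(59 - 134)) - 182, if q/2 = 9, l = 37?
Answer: -13696/75 ≈ -182.61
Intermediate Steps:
y(C, V) = -14 (y(C, V) = -6 - 8 = -14)
q = 18 (q = 2*9 = 18)
N = 18
A(T) = √(-14 + T)
A(N)*((y(-9, -6) + l)/(59 - 134)) - 182 = √(-14 + 18)*((-14 + 37)/(59 - 134)) - 182 = √4*(23/(-75)) - 182 = 2*(23*(-1/75)) - 182 = 2*(-23/75) - 182 = -46/75 - 182 = -13696/75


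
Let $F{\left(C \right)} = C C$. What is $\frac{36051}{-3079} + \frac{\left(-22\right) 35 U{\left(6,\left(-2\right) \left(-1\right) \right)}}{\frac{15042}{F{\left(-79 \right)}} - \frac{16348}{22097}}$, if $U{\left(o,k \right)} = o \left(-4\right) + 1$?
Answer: $\frac{3755829618282712}{354631839637} \approx 10591.0$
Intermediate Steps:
$U{\left(o,k \right)} = 1 - 4 o$ ($U{\left(o,k \right)} = - 4 o + 1 = 1 - 4 o$)
$F{\left(C \right)} = C^{2}$
$\frac{36051}{-3079} + \frac{\left(-22\right) 35 U{\left(6,\left(-2\right) \left(-1\right) \right)}}{\frac{15042}{F{\left(-79 \right)}} - \frac{16348}{22097}} = \frac{36051}{-3079} + \frac{\left(-22\right) 35 \left(1 - 24\right)}{\frac{15042}{\left(-79\right)^{2}} - \frac{16348}{22097}} = 36051 \left(- \frac{1}{3079}\right) + \frac{\left(-770\right) \left(1 - 24\right)}{\frac{15042}{6241} - \frac{16348}{22097}} = - \frac{36051}{3079} + \frac{\left(-770\right) \left(-23\right)}{15042 \cdot \frac{1}{6241} - \frac{16348}{22097}} = - \frac{36051}{3079} + \frac{17710}{\frac{15042}{6241} - \frac{16348}{22097}} = - \frac{36051}{3079} + \frac{17710}{\frac{230355206}{137907377}} = - \frac{36051}{3079} + 17710 \cdot \frac{137907377}{230355206} = - \frac{36051}{3079} + \frac{1221169823335}{115177603} = \frac{3755829618282712}{354631839637}$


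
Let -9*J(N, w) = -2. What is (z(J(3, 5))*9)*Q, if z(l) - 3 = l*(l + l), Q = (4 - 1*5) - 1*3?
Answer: -1004/9 ≈ -111.56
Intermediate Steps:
Q = -4 (Q = (4 - 5) - 3 = -1 - 3 = -4)
J(N, w) = 2/9 (J(N, w) = -⅑*(-2) = 2/9)
z(l) = 3 + 2*l² (z(l) = 3 + l*(l + l) = 3 + l*(2*l) = 3 + 2*l²)
(z(J(3, 5))*9)*Q = ((3 + 2*(2/9)²)*9)*(-4) = ((3 + 2*(4/81))*9)*(-4) = ((3 + 8/81)*9)*(-4) = ((251/81)*9)*(-4) = (251/9)*(-4) = -1004/9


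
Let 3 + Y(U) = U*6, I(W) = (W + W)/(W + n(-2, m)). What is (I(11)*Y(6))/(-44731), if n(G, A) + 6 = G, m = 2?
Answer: -242/44731 ≈ -0.0054101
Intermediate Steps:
n(G, A) = -6 + G
I(W) = 2*W/(-8 + W) (I(W) = (W + W)/(W + (-6 - 2)) = (2*W)/(W - 8) = (2*W)/(-8 + W) = 2*W/(-8 + W))
Y(U) = -3 + 6*U (Y(U) = -3 + U*6 = -3 + 6*U)
(I(11)*Y(6))/(-44731) = ((2*11/(-8 + 11))*(-3 + 6*6))/(-44731) = ((2*11/3)*(-3 + 36))*(-1/44731) = ((2*11*(1/3))*33)*(-1/44731) = ((22/3)*33)*(-1/44731) = 242*(-1/44731) = -242/44731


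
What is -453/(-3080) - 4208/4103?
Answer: -1009271/1148840 ≈ -0.87851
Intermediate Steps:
-453/(-3080) - 4208/4103 = -453*(-1/3080) - 4208*1/4103 = 453/3080 - 4208/4103 = -1009271/1148840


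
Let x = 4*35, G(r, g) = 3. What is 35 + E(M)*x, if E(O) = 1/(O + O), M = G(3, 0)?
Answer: 175/3 ≈ 58.333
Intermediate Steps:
x = 140
M = 3
E(O) = 1/(2*O)
35 + E(M)*x = 35 + ((½)/3)*140 = 35 + ((½)*(⅓))*140 = 35 + (⅙)*140 = 35 + 70/3 = 175/3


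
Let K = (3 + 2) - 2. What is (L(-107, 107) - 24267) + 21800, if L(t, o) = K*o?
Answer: -2146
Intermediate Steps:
K = 3 (K = 5 - 2 = 3)
L(t, o) = 3*o
(L(-107, 107) - 24267) + 21800 = (3*107 - 24267) + 21800 = (321 - 24267) + 21800 = -23946 + 21800 = -2146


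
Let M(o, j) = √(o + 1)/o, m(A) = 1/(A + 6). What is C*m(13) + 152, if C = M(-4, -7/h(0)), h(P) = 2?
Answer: 152 - I*√3/76 ≈ 152.0 - 0.02279*I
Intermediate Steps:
m(A) = 1/(6 + A)
M(o, j) = √(1 + o)/o
C = -I*√3/4 (C = √(1 - 4)/(-4) = -I*√3/4 ≈ -0.43301*I)
C*m(13) + 152 = (-I*√3/4)/(6 + 13) + 152 = -I*√3/4/19 + 152 = -I*√3/4*(1/19) + 152 = -I*√3/76 + 152 = 152 - I*√3/76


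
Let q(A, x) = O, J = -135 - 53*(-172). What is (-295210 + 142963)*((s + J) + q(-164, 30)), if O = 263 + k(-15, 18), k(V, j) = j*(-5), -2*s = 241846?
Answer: 17016494943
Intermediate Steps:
s = -120923 (s = -½*241846 = -120923)
k(V, j) = -5*j
J = 8981 (J = -135 + 9116 = 8981)
O = 173 (O = 263 - 5*18 = 263 - 90 = 173)
q(A, x) = 173
(-295210 + 142963)*((s + J) + q(-164, 30)) = (-295210 + 142963)*((-120923 + 8981) + 173) = -152247*(-111942 + 173) = -152247*(-111769) = 17016494943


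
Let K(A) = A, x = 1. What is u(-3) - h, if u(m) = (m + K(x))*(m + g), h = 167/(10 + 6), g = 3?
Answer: -167/16 ≈ -10.438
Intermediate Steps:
h = 167/16 ≈ 10.438
u(m) = (1 + m)*(3 + m) (u(m) = (m + 1)*(m + 3) = (1 + m)*(3 + m))
u(-3) - h = (3 + (-3)² + 4*(-3)) - 1*167/16 = (3 + 9 - 12) - 167/16 = 0 - 167/16 = -167/16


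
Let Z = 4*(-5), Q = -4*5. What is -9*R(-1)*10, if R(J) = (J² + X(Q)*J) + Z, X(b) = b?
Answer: -90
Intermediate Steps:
Q = -20
Z = -20
R(J) = -20 + J² - 20*J (R(J) = (J² - 20*J) - 20 = -20 + J² - 20*J)
-9*R(-1)*10 = -9*(-20 + (-1)² - 20*(-1))*10 = -9*(-20 + 1 + 20)*10 = -9*1*10 = -9*10 = -90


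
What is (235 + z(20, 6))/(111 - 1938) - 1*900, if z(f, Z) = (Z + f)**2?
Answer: -1645211/1827 ≈ -900.50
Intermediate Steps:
(235 + z(20, 6))/(111 - 1938) - 1*900 = (235 + (6 + 20)**2)/(111 - 1938) - 1*900 = (235 + 26**2)/(-1827) - 900 = (235 + 676)*(-1/1827) - 900 = 911*(-1/1827) - 900 = -911/1827 - 900 = -1645211/1827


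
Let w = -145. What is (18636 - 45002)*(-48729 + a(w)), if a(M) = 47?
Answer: 1283549612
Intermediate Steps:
(18636 - 45002)*(-48729 + a(w)) = (18636 - 45002)*(-48729 + 47) = -26366*(-48682) = 1283549612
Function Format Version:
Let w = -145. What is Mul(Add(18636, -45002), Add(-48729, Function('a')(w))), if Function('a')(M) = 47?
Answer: 1283549612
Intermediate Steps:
Mul(Add(18636, -45002), Add(-48729, Function('a')(w))) = Mul(Add(18636, -45002), Add(-48729, 47)) = Mul(-26366, -48682) = 1283549612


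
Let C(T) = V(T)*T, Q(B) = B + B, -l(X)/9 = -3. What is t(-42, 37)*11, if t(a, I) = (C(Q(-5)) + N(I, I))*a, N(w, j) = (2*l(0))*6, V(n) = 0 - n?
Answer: -103488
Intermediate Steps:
l(X) = 27 (l(X) = -9*(-3) = 27)
V(n) = -n
N(w, j) = 324 (N(w, j) = (2*27)*6 = 54*6 = 324)
Q(B) = 2*B
C(T) = -T² (C(T) = (-T)*T = -T²)
t(a, I) = 224*a (t(a, I) = (-(2*(-5))² + 324)*a = (-1*(-10)² + 324)*a = (-1*100 + 324)*a = (-100 + 324)*a = 224*a)
t(-42, 37)*11 = (224*(-42))*11 = -9408*11 = -103488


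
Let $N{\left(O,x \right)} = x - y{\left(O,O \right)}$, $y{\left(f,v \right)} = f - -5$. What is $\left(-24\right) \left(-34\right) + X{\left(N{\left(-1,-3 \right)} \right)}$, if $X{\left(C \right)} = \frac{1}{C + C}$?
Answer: $\frac{11423}{14} \approx 815.93$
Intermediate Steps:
$y{\left(f,v \right)} = 5 + f$ ($y{\left(f,v \right)} = f + 5 = 5 + f$)
$N{\left(O,x \right)} = -5 + x - O$ ($N{\left(O,x \right)} = x - \left(5 + O\right) = -5 + x - O$)
$X{\left(C \right)} = \frac{1}{2 C}$
$\left(-24\right) \left(-34\right) + X{\left(N{\left(-1,-3 \right)} \right)} = \left(-24\right) \left(-34\right) + \frac{1}{2 \left(-5 - 3 - -1\right)} = 816 + \frac{1}{2 \left(-5 - 3 + 1\right)} = 816 + \frac{1}{2 \left(-7\right)} = 816 + \frac{1}{2} \left(- \frac{1}{7}\right) = 816 - \frac{1}{14} = \frac{11423}{14}$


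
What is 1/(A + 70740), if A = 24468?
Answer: 1/95208 ≈ 1.0503e-5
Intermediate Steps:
1/(A + 70740) = 1/(24468 + 70740) = 1/95208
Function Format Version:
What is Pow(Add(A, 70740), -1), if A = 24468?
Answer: Rational(1, 95208) ≈ 1.0503e-5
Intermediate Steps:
Pow(Add(A, 70740), -1) = Pow(Add(24468, 70740), -1) = Pow(95208, -1) = Rational(1, 95208)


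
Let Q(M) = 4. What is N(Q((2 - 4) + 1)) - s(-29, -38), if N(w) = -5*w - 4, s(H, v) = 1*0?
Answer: -24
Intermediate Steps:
s(H, v) = 0
N(w) = -4 - 5*w
N(Q((2 - 4) + 1)) - s(-29, -38) = (-4 - 5*4) - 1*0 = (-4 - 20) + 0 = -24 + 0 = -24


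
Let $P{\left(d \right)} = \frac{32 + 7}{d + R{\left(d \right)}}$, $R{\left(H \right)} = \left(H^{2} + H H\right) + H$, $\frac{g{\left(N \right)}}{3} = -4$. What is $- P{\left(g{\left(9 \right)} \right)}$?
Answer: $- \frac{13}{88} \approx -0.14773$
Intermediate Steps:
$g{\left(N \right)} = -12$ ($g{\left(N \right)} = 3 \left(-4\right) = -12$)
$R{\left(H \right)} = H + 2 H^{2}$ ($R{\left(H \right)} = \left(H^{2} + H^{2}\right) + H = 2 H^{2} + H = H + 2 H^{2}$)
$P{\left(d \right)} = \frac{39}{d + d \left(1 + 2 d\right)}$ ($P{\left(d \right)} = \frac{32 + 7}{d + d \left(1 + 2 d\right)} = \frac{39}{d + d \left(1 + 2 d\right)}$)
$- P{\left(g{\left(9 \right)} \right)} = - \frac{39}{2 \left(-12\right) \left(1 - 12\right)} = - \frac{39 \left(-1\right)}{2 \cdot 12 \left(-11\right)} = - \frac{39 \left(-1\right) \left(-1\right)}{2 \cdot 12 \cdot 11} = \left(-1\right) \frac{13}{88} = - \frac{13}{88}$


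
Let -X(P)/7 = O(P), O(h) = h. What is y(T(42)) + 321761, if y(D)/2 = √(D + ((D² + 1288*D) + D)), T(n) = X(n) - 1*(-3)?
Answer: 321761 + 18*I*√3589 ≈ 3.2176e+5 + 1078.3*I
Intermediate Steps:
X(P) = -7*P
T(n) = 3 - 7*n (T(n) = -7*n - 1*(-3) = -7*n + 3 = 3 - 7*n)
y(D) = 2*√(D² + 1290*D) (y(D) = 2*√(D + ((D² + 1288*D) + D)) = 2*√(D + (D² + 1289*D)) = 2*√(D² + 1290*D))
y(T(42)) + 321761 = 2*√((3 - 7*42)*(1290 + (3 - 7*42))) + 321761 = 2*√((3 - 294)*(1290 + (3 - 294))) + 321761 = 2*√(-291*(1290 - 291)) + 321761 = 2*√(-291*999) + 321761 = 2*√(-290709) + 321761 = 2*(9*I*√3589) + 321761 = 18*I*√3589 + 321761 = 321761 + 18*I*√3589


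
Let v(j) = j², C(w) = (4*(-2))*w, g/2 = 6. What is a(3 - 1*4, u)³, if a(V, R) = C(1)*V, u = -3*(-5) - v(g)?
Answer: 512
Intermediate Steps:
g = 12 (g = 2*6 = 12)
C(w) = -8*w
u = -129 (u = -3*(-5) - 1*12² = 15 - 1*144 = 15 - 144 = -129)
a(V, R) = -8*V (a(V, R) = (-8*1)*V = -8*V)
a(3 - 1*4, u)³ = (-8*(3 - 1*4))³ = (-8*(3 - 4))³ = (-8*(-1))³ = 8³ = 512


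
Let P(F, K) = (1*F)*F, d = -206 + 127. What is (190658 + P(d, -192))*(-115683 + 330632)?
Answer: 42323243151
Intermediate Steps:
d = -79
P(F, K) = F**2 (P(F, K) = F*F = F**2)
(190658 + P(d, -192))*(-115683 + 330632) = (190658 + (-79)**2)*(-115683 + 330632) = (190658 + 6241)*214949 = 196899*214949 = 42323243151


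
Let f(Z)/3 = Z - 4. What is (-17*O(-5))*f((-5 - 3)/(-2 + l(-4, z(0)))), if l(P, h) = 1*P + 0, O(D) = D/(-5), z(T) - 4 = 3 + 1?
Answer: 136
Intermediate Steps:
z(T) = 8 (z(T) = 4 + (3 + 1) = 4 + 4 = 8)
O(D) = -D/5 (O(D) = D*(-⅕) = -D/5)
l(P, h) = P (l(P, h) = P + 0 = P)
f(Z) = -12 + 3*Z (f(Z) = 3*(Z - 4) = 3*(-4 + Z) = -12 + 3*Z)
(-17*O(-5))*f((-5 - 3)/(-2 + l(-4, z(0)))) = (-(-17)*(-5)/5)*(-12 + 3*((-5 - 3)/(-2 - 4))) = (-17*1)*(-12 + 3*(-8/(-6))) = -17*(-12 + 3*(-8*(-⅙))) = -17*(-12 + 3*(4/3)) = -17*(-12 + 4) = -17*(-8) = 136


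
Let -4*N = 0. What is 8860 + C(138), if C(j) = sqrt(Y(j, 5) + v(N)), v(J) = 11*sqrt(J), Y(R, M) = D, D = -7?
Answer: 8860 + I*sqrt(7) ≈ 8860.0 + 2.6458*I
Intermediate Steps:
Y(R, M) = -7
N = 0 (N = -1/4*0 = 0)
C(j) = I*sqrt(7) (C(j) = sqrt(-7 + 11*sqrt(0)) = sqrt(-7 + 11*0) = sqrt(-7 + 0) = sqrt(-7) = I*sqrt(7))
8860 + C(138) = 8860 + I*sqrt(7)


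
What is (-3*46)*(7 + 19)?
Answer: -3588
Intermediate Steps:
(-3*46)*(7 + 19) = -138*26 = -3588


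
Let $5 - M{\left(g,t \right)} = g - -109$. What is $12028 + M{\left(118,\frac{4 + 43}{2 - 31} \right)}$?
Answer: $11806$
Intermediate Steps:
$M{\left(g,t \right)} = -104 - g$ ($M{\left(g,t \right)} = 5 - \left(g - -109\right) = 5 - \left(g + 109\right) = 5 - \left(109 + g\right) = -104 - g$)
$12028 + M{\left(118,\frac{4 + 43}{2 - 31} \right)} = 12028 - 222 = 11806$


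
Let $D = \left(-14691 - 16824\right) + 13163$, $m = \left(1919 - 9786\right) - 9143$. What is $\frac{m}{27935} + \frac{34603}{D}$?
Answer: $- \frac{6912445}{2771152} \approx -2.4944$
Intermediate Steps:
$m = -17010$ ($m = -7867 - 9143 = -17010$)
$D = -18352$ ($D = -31515 + 13163 = -18352$)
$\frac{m}{27935} + \frac{34603}{D} = - \frac{17010}{27935} + \frac{34603}{-18352} = \left(-17010\right) \frac{1}{27935} + 34603 \left(- \frac{1}{18352}\right) = - \frac{3402}{5587} - \frac{34603}{18352} = - \frac{6912445}{2771152}$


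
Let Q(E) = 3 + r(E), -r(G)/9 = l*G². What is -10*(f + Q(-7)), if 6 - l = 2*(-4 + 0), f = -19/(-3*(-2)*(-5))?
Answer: 185111/3 ≈ 61704.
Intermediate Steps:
f = 19/30 (f = -19/(6*(-5)) = -19/(-30) = -19*(-1/30) = 19/30 ≈ 0.63333)
l = 14 (l = 6 - 2*(-4 + 0) = 6 - 2*(-4) = 6 - 1*(-8) = 6 + 8 = 14)
r(G) = -126*G²
Q(E) = 3 - 126*E²
-10*(f + Q(-7)) = -10*(19/30 + (3 - 126*(-7)²)) = -10*(19/30 + (3 - 126*49)) = -10*(19/30 + (3 - 6174)) = -10*(19/30 - 6171) = -10*(-185111/30) = 185111/3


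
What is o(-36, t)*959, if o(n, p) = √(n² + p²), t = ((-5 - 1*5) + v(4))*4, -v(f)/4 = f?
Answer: 3836*√757 ≈ 1.0554e+5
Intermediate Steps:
v(f) = -4*f
t = -104 (t = ((-5 - 1*5) - 4*4)*4 = ((-5 - 5) - 16)*4 = (-10 - 16)*4 = -26*4 = -104)
o(-36, t)*959 = √((-36)² + (-104)²)*959 = √(1296 + 10816)*959 = √12112*959 = (4*√757)*959 = 3836*√757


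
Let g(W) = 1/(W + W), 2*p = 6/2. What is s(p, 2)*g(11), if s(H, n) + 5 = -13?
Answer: -9/11 ≈ -0.81818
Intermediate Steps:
p = 3/2 (p = (6/2)/2 = (6*(1/2))/2 = (1/2)*3 = 3/2 ≈ 1.5000)
g(W) = 1/(2*W)
s(H, n) = -18 (s(H, n) = -5 - 13 = -18)
s(p, 2)*g(11) = -9/11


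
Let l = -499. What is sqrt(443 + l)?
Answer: 2*I*sqrt(14) ≈ 7.4833*I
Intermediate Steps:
sqrt(443 + l) = sqrt(443 - 499) = sqrt(-56) = 2*I*sqrt(14)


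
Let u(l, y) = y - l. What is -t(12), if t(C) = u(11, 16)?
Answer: -5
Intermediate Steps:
t(C) = 5 (t(C) = 16 - 1*11 = 16 - 11 = 5)
-t(12) = -1*5 = -5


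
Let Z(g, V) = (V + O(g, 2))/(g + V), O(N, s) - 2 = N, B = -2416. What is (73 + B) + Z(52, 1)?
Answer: -124124/53 ≈ -2342.0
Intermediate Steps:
O(N, s) = 2 + N
Z(g, V) = (2 + V + g)/(V + g) (Z(g, V) = (V + (2 + g))/(g + V) = (2 + V + g)/(V + g))
(73 + B) + Z(52, 1) = (73 - 2416) + (2 + 1 + 52)/(1 + 52) = -2343 + 55/53 = -124124/53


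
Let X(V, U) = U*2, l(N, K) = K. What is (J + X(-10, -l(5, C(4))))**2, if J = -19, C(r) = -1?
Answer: 289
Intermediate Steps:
X(V, U) = 2*U
(J + X(-10, -l(5, C(4))))**2 = (-19 + 2*(-1*(-1)))**2 = (-19 + 2*1)**2 = (-19 + 2)**2 = (-17)**2 = 289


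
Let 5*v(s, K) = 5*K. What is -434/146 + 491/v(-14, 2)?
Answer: 35409/146 ≈ 242.53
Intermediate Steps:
v(s, K) = K (v(s, K) = (5*K)/5 = K)
-434/146 + 491/v(-14, 2) = -434/146 + 491/2 = -434*1/146 + 491*(½) = -217/73 + 491/2 = 35409/146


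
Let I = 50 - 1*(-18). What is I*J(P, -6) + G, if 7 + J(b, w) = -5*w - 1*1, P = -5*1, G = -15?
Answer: 1481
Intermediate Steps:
P = -5
J(b, w) = -8 - 5*w (J(b, w) = -7 + (-5*w - 1*1) = -7 + (-5*w - 1) = -7 + (-1 - 5*w) = -8 - 5*w)
I = 68 (I = 50 + 18 = 68)
I*J(P, -6) + G = 68*(-8 - 5*(-6)) - 15 = 68*(-8 + 30) - 15 = 68*22 - 15 = 1496 - 15 = 1481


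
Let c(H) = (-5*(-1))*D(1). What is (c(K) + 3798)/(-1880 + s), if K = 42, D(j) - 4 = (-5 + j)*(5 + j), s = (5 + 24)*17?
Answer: -3698/1387 ≈ -2.6662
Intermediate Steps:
s = 493 (s = 29*17 = 493)
D(j) = 4 + (-5 + j)*(5 + j)
c(H) = -100 (c(H) = (-5*(-1))*(-21 + 1**2) = 5*(-21 + 1) = 5*(-20) = -100)
(c(K) + 3798)/(-1880 + s) = (-100 + 3798)/(-1880 + 493) = 3698/(-1387) = 3698*(-1/1387) = -3698/1387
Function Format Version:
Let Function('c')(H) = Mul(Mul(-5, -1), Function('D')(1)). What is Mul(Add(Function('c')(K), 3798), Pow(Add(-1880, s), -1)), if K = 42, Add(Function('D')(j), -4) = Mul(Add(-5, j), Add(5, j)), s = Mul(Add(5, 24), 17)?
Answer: Rational(-3698, 1387) ≈ -2.6662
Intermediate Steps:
s = 493 (s = Mul(29, 17) = 493)
Function('D')(j) = Add(4, Mul(Add(-5, j), Add(5, j)))
Function('c')(H) = -100 (Function('c')(H) = Mul(Mul(-5, -1), Add(-21, Pow(1, 2))) = Mul(5, Add(-21, 1)) = Mul(5, -20) = -100)
Mul(Add(Function('c')(K), 3798), Pow(Add(-1880, s), -1)) = Mul(Add(-100, 3798), Pow(Add(-1880, 493), -1)) = Mul(3698, Pow(-1387, -1)) = Mul(3698, Rational(-1, 1387)) = Rational(-3698, 1387)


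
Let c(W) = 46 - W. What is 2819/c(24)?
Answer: 2819/22 ≈ 128.14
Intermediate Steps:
2819/c(24) = 2819/(46 - 1*24) = 2819/(46 - 24) = 2819/22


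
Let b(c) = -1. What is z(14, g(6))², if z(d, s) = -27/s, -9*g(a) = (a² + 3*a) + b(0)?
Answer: 59049/2809 ≈ 21.021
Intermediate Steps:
g(a) = ⅑ - a/3 - a²/9 (g(a) = -((a² + 3*a) - 1)/9 = -(-1 + a² + 3*a)/9 = ⅑ - a/3 - a²/9)
z(14, g(6))² = (-27/(⅑ - ⅓*6 - ⅑*6²))² = (-27/(⅑ - 2 - ⅑*36))² = (-27/(⅑ - 2 - 4))² = (-27/(-53/9))² = (-27*(-9/53))² = (243/53)² = 59049/2809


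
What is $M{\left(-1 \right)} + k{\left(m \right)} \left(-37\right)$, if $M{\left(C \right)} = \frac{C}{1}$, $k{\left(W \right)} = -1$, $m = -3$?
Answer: $36$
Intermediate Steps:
$M{\left(C \right)} = C$ ($M{\left(C \right)} = C 1 = C$)
$M{\left(-1 \right)} + k{\left(m \right)} \left(-37\right) = -1 - -37 = -1 + 37 = 36$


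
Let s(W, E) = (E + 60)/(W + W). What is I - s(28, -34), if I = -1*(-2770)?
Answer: 77547/28 ≈ 2769.5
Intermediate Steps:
s(W, E) = (60 + E)/(2*W) (s(W, E) = (60 + E)/((2*W)) = (60 + E)*(1/(2*W)) = (60 + E)/(2*W))
I = 2770
I - s(28, -34) = 2770 - (60 - 34)/(2*28) = 2770 - 26/(2*28) = 2770 - 1*13/28 = 2770 - 13/28 = 77547/28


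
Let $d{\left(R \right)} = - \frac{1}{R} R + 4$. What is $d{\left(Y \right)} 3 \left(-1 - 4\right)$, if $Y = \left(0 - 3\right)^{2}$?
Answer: $-45$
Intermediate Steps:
$Y = 9$ ($Y = \left(-3\right)^{2} = 9$)
$d{\left(R \right)} = 3$ ($d{\left(R \right)} = -1 + 4 = 3$)
$d{\left(Y \right)} 3 \left(-1 - 4\right) = 3 \cdot 3 \left(-1 - 4\right) = 3 \cdot 3 \left(-5\right) = 3 \left(-15\right) = -45$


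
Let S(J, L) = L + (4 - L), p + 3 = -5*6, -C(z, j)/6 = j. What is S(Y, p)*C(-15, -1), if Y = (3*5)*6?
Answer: 24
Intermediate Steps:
C(z, j) = -6*j
Y = 90 (Y = 15*6 = 90)
p = -33 (p = -3 - 5*6 = -3 - 30 = -33)
S(J, L) = 4
S(Y, p)*C(-15, -1) = 4*(-6*(-1)) = 4*6 = 24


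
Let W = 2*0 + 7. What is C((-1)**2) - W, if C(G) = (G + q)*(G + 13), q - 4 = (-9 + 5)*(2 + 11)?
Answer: -665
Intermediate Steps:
q = -48 (q = 4 + (-9 + 5)*(2 + 11) = 4 - 4*13 = 4 - 52 = -48)
C(G) = (-48 + G)*(13 + G) (C(G) = (G - 48)*(G + 13) = (-48 + G)*(13 + G))
W = 7 (W = 0 + 7 = 7)
C((-1)**2) - W = (-624 + ((-1)**2)**2 - 35*(-1)**2) - 1*7 = (-624 + 1**2 - 35*1) - 7 = (-624 + 1 - 35) - 7 = -658 - 7 = -665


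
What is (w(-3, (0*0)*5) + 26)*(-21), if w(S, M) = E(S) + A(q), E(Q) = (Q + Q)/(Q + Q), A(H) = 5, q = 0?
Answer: -672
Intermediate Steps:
E(Q) = 1 (E(Q) = (2*Q)/((2*Q)) = (2*Q)*(1/(2*Q)) = 1)
w(S, M) = 6 (w(S, M) = 1 + 5 = 6)
(w(-3, (0*0)*5) + 26)*(-21) = (6 + 26)*(-21) = 32*(-21) = -672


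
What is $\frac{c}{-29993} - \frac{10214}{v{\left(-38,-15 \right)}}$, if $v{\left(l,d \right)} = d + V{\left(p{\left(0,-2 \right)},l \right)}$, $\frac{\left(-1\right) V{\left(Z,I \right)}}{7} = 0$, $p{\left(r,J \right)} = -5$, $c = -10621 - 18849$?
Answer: $\frac{306790552}{449895} \approx 681.92$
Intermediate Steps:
$c = -29470$
$V{\left(Z,I \right)} = 0$ ($V{\left(Z,I \right)} = \left(-7\right) 0 = 0$)
$v{\left(l,d \right)} = d$ ($v{\left(l,d \right)} = d + 0 = d$)
$\frac{c}{-29993} - \frac{10214}{v{\left(-38,-15 \right)}} = - \frac{29470}{-29993} - \frac{10214}{-15} = \left(-29470\right) \left(- \frac{1}{29993}\right) - - \frac{10214}{15} = \frac{29470}{29993} + \frac{10214}{15} = \frac{306790552}{449895}$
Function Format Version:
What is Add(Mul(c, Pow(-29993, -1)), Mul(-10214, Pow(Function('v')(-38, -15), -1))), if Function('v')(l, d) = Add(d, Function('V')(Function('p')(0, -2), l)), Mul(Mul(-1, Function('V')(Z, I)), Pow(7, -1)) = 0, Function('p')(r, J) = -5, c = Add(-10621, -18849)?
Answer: Rational(306790552, 449895) ≈ 681.92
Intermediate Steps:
c = -29470
Function('V')(Z, I) = 0 (Function('V')(Z, I) = Mul(-7, 0) = 0)
Function('v')(l, d) = d (Function('v')(l, d) = Add(d, 0) = d)
Add(Mul(c, Pow(-29993, -1)), Mul(-10214, Pow(Function('v')(-38, -15), -1))) = Add(Mul(-29470, Pow(-29993, -1)), Mul(-10214, Pow(-15, -1))) = Add(Mul(-29470, Rational(-1, 29993)), Mul(-10214, Rational(-1, 15))) = Add(Rational(29470, 29993), Rational(10214, 15)) = Rational(306790552, 449895)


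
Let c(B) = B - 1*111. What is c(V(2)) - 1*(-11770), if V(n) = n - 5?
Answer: 11656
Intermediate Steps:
V(n) = -5 + n
c(B) = -111 + B (c(B) = B - 111 = -111 + B)
c(V(2)) - 1*(-11770) = (-111 + (-5 + 2)) - 1*(-11770) = (-111 - 3) + 11770 = -114 + 11770 = 11656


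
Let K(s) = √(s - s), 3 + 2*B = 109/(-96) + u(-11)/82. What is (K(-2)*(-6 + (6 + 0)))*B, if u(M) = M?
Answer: 0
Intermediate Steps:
B = -16805/7872 (B = -3/2 + (109/(-96) - 11/82)/2 = -3/2 + (109*(-1/96) - 11*1/82)/2 = -3/2 + (-109/96 - 11/82)/2 = -3/2 + (½)*(-4997/3936) = -3/2 - 4997/7872 = -16805/7872 ≈ -2.1348)
K(s) = 0 (K(s) = √0 = 0)
(K(-2)*(-6 + (6 + 0)))*B = (0*(-6 + (6 + 0)))*(-16805/7872) = (0*(-6 + 6))*(-16805/7872) = (0*0)*(-16805/7872) = 0*(-16805/7872) = 0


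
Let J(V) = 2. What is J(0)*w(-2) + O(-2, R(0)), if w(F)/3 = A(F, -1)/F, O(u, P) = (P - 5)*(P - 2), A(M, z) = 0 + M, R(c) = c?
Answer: 16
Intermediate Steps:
A(M, z) = M
O(u, P) = (-5 + P)*(-2 + P)
w(F) = 3 (w(F) = 3*(F/F) = 3*1 = 3)
J(0)*w(-2) + O(-2, R(0)) = 2*3 + (10 + 0² - 7*0) = 6 + (10 + 0 + 0) = 6 + 10 = 16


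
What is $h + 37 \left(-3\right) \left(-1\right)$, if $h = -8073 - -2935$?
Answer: $-5027$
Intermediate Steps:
$h = -5138$ ($h = -8073 + 2935 = -5138$)
$h + 37 \left(-3\right) \left(-1\right) = -5138 + 37 \left(-3\right) \left(-1\right) = -5138 - -111 = -5138 + 111 = -5027$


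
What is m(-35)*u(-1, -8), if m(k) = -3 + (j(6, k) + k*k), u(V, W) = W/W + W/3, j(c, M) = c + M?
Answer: -5965/3 ≈ -1988.3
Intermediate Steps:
j(c, M) = M + c
u(V, W) = 1 + W/3 (u(V, W) = 1 + W*(⅓) = 1 + W/3)
m(k) = 3 + k + k² (m(k) = -3 + ((k + 6) + k*k) = -3 + ((6 + k) + k²) = -3 + (6 + k + k²) = 3 + k + k²)
m(-35)*u(-1, -8) = (3 - 35 + (-35)²)*(1 + (⅓)*(-8)) = (3 - 35 + 1225)*(1 - 8/3) = 1193*(-5/3) = -5965/3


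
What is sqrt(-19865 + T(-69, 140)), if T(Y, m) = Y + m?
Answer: I*sqrt(19794) ≈ 140.69*I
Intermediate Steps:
sqrt(-19865 + T(-69, 140)) = sqrt(-19865 + (-69 + 140)) = sqrt(-19865 + 71) = sqrt(-19794) = I*sqrt(19794)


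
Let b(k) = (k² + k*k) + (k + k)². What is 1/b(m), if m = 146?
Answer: 1/127896 ≈ 7.8188e-6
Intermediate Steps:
b(k) = 6*k² (b(k) = (k² + k²) + (2*k)² = 2*k² + 4*k² = 6*k²)
1/b(m) = 1/(6*146²) = 1/(6*21316) = 1/127896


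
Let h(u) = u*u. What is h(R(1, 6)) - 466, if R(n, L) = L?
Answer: -430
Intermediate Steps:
h(u) = u**2
h(R(1, 6)) - 466 = 6**2 - 466 = 36 - 466 = -430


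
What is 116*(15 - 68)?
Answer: -6148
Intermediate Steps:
116*(15 - 68) = 116*(-53) = -6148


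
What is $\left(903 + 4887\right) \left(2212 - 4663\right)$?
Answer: $-14191290$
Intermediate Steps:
$\left(903 + 4887\right) \left(2212 - 4663\right) = 5790 \left(-2451\right) = -14191290$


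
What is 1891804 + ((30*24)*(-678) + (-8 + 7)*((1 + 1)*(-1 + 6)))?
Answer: 1403634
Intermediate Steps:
1891804 + ((30*24)*(-678) + (-8 + 7)*((1 + 1)*(-1 + 6))) = 1891804 + (720*(-678) - 2*5) = 1891804 + (-488160 - 1*10) = 1891804 + (-488160 - 10) = 1891804 - 488170 = 1403634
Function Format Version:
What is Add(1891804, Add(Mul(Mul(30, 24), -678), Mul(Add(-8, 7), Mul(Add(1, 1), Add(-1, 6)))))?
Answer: 1403634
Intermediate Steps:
Add(1891804, Add(Mul(Mul(30, 24), -678), Mul(Add(-8, 7), Mul(Add(1, 1), Add(-1, 6))))) = Add(1891804, Add(Mul(720, -678), Mul(-1, Mul(2, 5)))) = Add(1891804, Add(-488160, Mul(-1, 10))) = Add(1891804, Add(-488160, -10)) = Add(1891804, -488170) = 1403634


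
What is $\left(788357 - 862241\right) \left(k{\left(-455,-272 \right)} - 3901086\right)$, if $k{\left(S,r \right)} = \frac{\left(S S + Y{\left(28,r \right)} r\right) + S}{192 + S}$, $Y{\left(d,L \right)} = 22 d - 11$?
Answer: $\frac{75807025267152}{263} \approx 2.8824 \cdot 10^{11}$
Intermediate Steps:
$Y{\left(d,L \right)} = -11 + 22 d$
$k{\left(S,r \right)} = \frac{S + S^{2} + 605 r}{192 + S}$ ($k{\left(S,r \right)} = \frac{\left(S S + \left(-11 + 22 \cdot 28\right) r\right) + S}{192 + S} = \frac{\left(S^{2} + \left(-11 + 616\right) r\right) + S}{192 + S} = \frac{\left(S^{2} + 605 r\right) + S}{192 + S} = \frac{S + S^{2} + 605 r}{192 + S}$)
$\left(788357 - 862241\right) \left(k{\left(-455,-272 \right)} - 3901086\right) = \left(788357 - 862241\right) \left(\frac{-455 + \left(-455\right)^{2} + 605 \left(-272\right)}{192 - 455} - 3901086\right) = - 73884 \left(\frac{-455 + 207025 - 164560}{-263} - 3901086\right) = - 73884 \left(\left(- \frac{1}{263}\right) 42010 - 3901086\right) = - 73884 \left(- \frac{42010}{263} - 3901086\right) = \left(-73884\right) \left(- \frac{1026027628}{263}\right) = \frac{75807025267152}{263}$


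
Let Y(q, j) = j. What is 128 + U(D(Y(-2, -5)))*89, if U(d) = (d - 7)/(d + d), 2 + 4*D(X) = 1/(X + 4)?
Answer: 3527/6 ≈ 587.83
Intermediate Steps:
D(X) = -1/2 + 1/(4*(4 + X)) (D(X) = -1/2 + 1/(4*(X + 4)) = -1/2 + 1/(4*(4 + X)))
U(d) = (-7 + d)/(2*d) (U(d) = (-7 + d)/((2*d)) = (-7 + d)*(1/(2*d)) = (-7 + d)/(2*d))
128 + U(D(Y(-2, -5)))*89 = 128 + ((-7 + (-7 - 2*(-5))/(4*(4 - 5)))/(2*(((-7 - 2*(-5))/(4*(4 - 5))))))*89 = 128 + ((-7 + (1/4)*(-7 + 10)/(-1))/(2*(((1/4)*(-7 + 10)/(-1)))))*89 = 128 + ((-7 + (1/4)*(-1)*3)/(2*(((1/4)*(-1)*3))))*89 = 128 + ((-7 - 3/4)/(2*(-3/4)))*89 = 128 + ((1/2)*(-4/3)*(-31/4))*89 = 128 + (31/6)*89 = 128 + 2759/6 = 3527/6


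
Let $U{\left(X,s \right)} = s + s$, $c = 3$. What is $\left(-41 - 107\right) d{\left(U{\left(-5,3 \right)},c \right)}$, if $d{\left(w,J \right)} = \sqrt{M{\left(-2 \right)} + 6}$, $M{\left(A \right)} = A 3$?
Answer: $0$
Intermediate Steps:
$U{\left(X,s \right)} = 2 s$
$M{\left(A \right)} = 3 A$
$d{\left(w,J \right)} = 0$ ($d{\left(w,J \right)} = \sqrt{3 \left(-2\right) + 6} = \sqrt{-6 + 6} = \sqrt{0} = 0$)
$\left(-41 - 107\right) d{\left(U{\left(-5,3 \right)},c \right)} = \left(-41 - 107\right) 0 = \left(-148\right) 0 = 0$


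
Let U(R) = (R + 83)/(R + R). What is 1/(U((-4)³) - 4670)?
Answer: -128/597779 ≈ -0.00021413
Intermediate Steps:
U(R) = (83 + R)/(2*R) (U(R) = (83 + R)/((2*R)) = (83 + R)*(1/(2*R)) = (83 + R)/(2*R))
1/(U((-4)³) - 4670) = 1/((83 + (-4)³)/(2*((-4)³)) - 4670) = 1/((½)*(83 - 64)/(-64) - 4670) = 1/((½)*(-1/64)*19 - 4670) = 1/(-19/128 - 4670) = 1/(-597779/128) = -128/597779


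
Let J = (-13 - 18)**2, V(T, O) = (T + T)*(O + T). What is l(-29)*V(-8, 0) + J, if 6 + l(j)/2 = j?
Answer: -7999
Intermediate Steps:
l(j) = -12 + 2*j
V(T, O) = 2*T*(O + T) (V(T, O) = (2*T)*(O + T) = 2*T*(O + T))
J = 961 (J = (-31)**2 = 961)
l(-29)*V(-8, 0) + J = (-12 + 2*(-29))*(2*(-8)*(0 - 8)) + 961 = (-12 - 58)*(2*(-8)*(-8)) + 961 = -70*128 + 961 = -8960 + 961 = -7999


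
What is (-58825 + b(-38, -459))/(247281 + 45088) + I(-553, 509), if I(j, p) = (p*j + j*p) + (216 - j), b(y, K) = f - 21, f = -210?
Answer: -164365525321/292369 ≈ -5.6219e+5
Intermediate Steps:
b(y, K) = -231 (b(y, K) = -210 - 21 = -231)
I(j, p) = 216 - j + 2*j*p (I(j, p) = (j*p + j*p) + (216 - j) = 2*j*p + (216 - j) = 216 - j + 2*j*p)
(-58825 + b(-38, -459))/(247281 + 45088) + I(-553, 509) = (-58825 - 231)/(247281 + 45088) + (216 - 1*(-553) + 2*(-553)*509) = -59056/292369 + (216 + 553 - 562954) = -59056*1/292369 - 562185 = -59056/292369 - 562185 = -164365525321/292369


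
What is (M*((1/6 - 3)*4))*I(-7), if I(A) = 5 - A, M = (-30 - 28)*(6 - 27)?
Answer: -165648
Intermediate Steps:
M = 1218 (M = -58*(-21) = 1218)
(M*((1/6 - 3)*4))*I(-7) = (1218*((1/6 - 3)*4))*(5 - 1*(-7)) = (1218*((⅙ - 3)*4))*(5 + 7) = (1218*(-17/6*4))*12 = (1218*(-34/3))*12 = -13804*12 = -165648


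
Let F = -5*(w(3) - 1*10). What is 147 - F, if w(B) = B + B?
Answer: 127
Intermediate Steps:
w(B) = 2*B
F = 20 (F = -5*(2*3 - 1*10) = -5*(6 - 10) = -5*(-4) = 20)
147 - F = 147 - 1*20 = 147 - 20 = 127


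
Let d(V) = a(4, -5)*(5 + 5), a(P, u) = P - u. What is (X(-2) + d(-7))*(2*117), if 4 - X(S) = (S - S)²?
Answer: 21996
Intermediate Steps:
d(V) = 90 (d(V) = (4 - 1*(-5))*(5 + 5) = (4 + 5)*10 = 9*10 = 90)
X(S) = 4 (X(S) = 4 - (S - S)² = 4 - 1*0² = 4 - 1*0 = 4 + 0 = 4)
(X(-2) + d(-7))*(2*117) = (4 + 90)*(2*117) = 94*234 = 21996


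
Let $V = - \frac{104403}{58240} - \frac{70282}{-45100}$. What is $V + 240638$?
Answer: $\frac{2431018964463}{10102400} \approx 2.4064 \cdot 10^{5}$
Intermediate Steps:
$V = - \frac{2366737}{10102400}$ ($V = \left(-104403\right) \frac{1}{58240} - - \frac{35141}{22550} = - \frac{8031}{4480} + \frac{35141}{22550} = - \frac{2366737}{10102400} \approx -0.23427$)
$V + 240638 = - \frac{2366737}{10102400} + 240638 = \frac{2431018964463}{10102400}$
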